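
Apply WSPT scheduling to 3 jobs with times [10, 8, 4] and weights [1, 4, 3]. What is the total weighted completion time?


Compute p/w ratios and sort ascending (WSPT): [(4, 3), (8, 4), (10, 1)]
Compute weighted completion times:
  Job (p=4,w=3): C=4, w*C=3*4=12
  Job (p=8,w=4): C=12, w*C=4*12=48
  Job (p=10,w=1): C=22, w*C=1*22=22
Total weighted completion time = 82

82


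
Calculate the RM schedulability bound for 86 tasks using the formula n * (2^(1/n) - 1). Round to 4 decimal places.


Compute 2^(1/86) = 1.0080924190
Subtract 1: 1.0080924190 - 1 = 0.0080924190
Multiply by n: 86 * 0.0080924190 = 0.6959480340
Round to 4 dp: 0.6959

0.6959


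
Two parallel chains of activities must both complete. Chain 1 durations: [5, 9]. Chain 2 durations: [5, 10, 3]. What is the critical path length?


Path A total = 5 + 9 = 14
Path B total = 5 + 10 + 3 = 18
Critical path = longest path = max(14, 18) = 18

18


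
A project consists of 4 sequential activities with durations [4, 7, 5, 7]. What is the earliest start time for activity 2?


Activity 2 starts after activities 1 through 1 complete.
Predecessor durations: [4]
ES = 4 = 4

4


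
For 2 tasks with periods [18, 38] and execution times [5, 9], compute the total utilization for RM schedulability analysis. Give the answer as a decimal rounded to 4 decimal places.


Compute individual utilizations (exact fractions):
  Task 1: C/T = 5/18 (approx. 0.2778)
  Task 2: C/T = 9/38 (approx. 0.2368)
Total utilization U = 5/18 + 9/38 = 88/171
Rounded to 4 decimal places: U = 0.5146
RM (Liu & Layland) bound for 2 tasks = 0.828427; compare with U = 88/171 (approx. 0.514620)
U <= bound, so schedulable by RM sufficient condition.

0.5146


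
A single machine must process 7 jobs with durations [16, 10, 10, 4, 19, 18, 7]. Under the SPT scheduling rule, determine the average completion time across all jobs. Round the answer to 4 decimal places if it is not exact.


Sort jobs by processing time (SPT order): [4, 7, 10, 10, 16, 18, 19]
Compute completion times sequentially:
  Job 1: processing = 4, completes at 4
  Job 2: processing = 7, completes at 11
  Job 3: processing = 10, completes at 21
  Job 4: processing = 10, completes at 31
  Job 5: processing = 16, completes at 47
  Job 6: processing = 18, completes at 65
  Job 7: processing = 19, completes at 84
Sum of completion times = 263
Average completion time = 263/7 = 37.5714

37.5714


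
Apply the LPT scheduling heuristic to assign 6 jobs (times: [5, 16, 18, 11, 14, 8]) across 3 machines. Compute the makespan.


Sort jobs in decreasing order (LPT): [18, 16, 14, 11, 8, 5]
Assign each job to the least loaded machine:
  Machine 1: jobs [18, 5], load = 23
  Machine 2: jobs [16, 8], load = 24
  Machine 3: jobs [14, 11], load = 25
Makespan = max load = 25

25


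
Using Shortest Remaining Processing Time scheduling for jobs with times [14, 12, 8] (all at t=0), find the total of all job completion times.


Since all jobs arrive at t=0, SRPT equals SPT ordering.
SPT order: [8, 12, 14]
Completion times:
  Job 1: p=8, C=8
  Job 2: p=12, C=20
  Job 3: p=14, C=34
Total completion time = 8 + 20 + 34 = 62

62


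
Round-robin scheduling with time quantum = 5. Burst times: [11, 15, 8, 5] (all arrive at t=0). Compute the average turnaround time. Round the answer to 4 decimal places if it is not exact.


Time quantum = 5
Execution trace:
  J1 runs 5 units, time = 5
  J2 runs 5 units, time = 10
  J3 runs 5 units, time = 15
  J4 runs 5 units, time = 20
  J1 runs 5 units, time = 25
  J2 runs 5 units, time = 30
  J3 runs 3 units, time = 33
  J1 runs 1 units, time = 34
  J2 runs 5 units, time = 39
Finish times: [34, 39, 33, 20]
Average turnaround = 126/4 = 31.5

31.5


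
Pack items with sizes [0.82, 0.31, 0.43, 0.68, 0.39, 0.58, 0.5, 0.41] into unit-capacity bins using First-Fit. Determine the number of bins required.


Place items sequentially using First-Fit:
  Item 0.82 -> new Bin 1
  Item 0.31 -> new Bin 2
  Item 0.43 -> Bin 2 (now 0.74)
  Item 0.68 -> new Bin 3
  Item 0.39 -> new Bin 4
  Item 0.58 -> Bin 4 (now 0.97)
  Item 0.5 -> new Bin 5
  Item 0.41 -> Bin 5 (now 0.91)
Total bins used = 5

5


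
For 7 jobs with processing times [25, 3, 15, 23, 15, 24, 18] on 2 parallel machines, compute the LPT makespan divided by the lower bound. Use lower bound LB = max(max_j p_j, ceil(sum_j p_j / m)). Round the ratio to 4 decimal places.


LPT order: [25, 24, 23, 18, 15, 15, 3]
Machine loads after assignment: [61, 62]
LPT makespan = 62
Lower bound = max(max_job, ceil(total/2)) = max(25, 62) = 62
Ratio = 62 / 62 = 1.0

1.0


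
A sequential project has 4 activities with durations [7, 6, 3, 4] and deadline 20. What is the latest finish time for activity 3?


LF(activity 3) = deadline - sum of successor durations
Successors: activities 4 through 4 with durations [4]
Sum of successor durations = 4
LF = 20 - 4 = 16

16


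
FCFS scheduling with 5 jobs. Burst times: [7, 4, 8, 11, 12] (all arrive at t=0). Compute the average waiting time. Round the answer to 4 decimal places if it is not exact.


FCFS order (as given): [7, 4, 8, 11, 12]
Waiting times:
  Job 1: wait = 0
  Job 2: wait = 7
  Job 3: wait = 11
  Job 4: wait = 19
  Job 5: wait = 30
Sum of waiting times = 67
Average waiting time = 67/5 = 13.4

13.4


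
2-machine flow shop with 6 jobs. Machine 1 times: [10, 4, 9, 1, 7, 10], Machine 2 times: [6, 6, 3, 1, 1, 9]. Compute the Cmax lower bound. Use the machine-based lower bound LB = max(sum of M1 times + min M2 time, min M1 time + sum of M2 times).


LB1 = sum(M1 times) + min(M2 times) = 41 + 1 = 42
LB2 = min(M1 times) + sum(M2 times) = 1 + 26 = 27
Lower bound = max(LB1, LB2) = max(42, 27) = 42

42


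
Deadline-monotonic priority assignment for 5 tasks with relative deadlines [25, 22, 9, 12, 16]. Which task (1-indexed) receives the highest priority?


Sort tasks by relative deadline (ascending):
  Task 3: deadline = 9
  Task 4: deadline = 12
  Task 5: deadline = 16
  Task 2: deadline = 22
  Task 1: deadline = 25
Priority order (highest first): [3, 4, 5, 2, 1]
Highest priority task = 3

3


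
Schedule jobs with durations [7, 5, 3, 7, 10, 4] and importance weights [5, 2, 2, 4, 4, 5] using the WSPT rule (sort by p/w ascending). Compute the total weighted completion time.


Compute p/w ratios and sort ascending (WSPT): [(4, 5), (7, 5), (3, 2), (7, 4), (5, 2), (10, 4)]
Compute weighted completion times:
  Job (p=4,w=5): C=4, w*C=5*4=20
  Job (p=7,w=5): C=11, w*C=5*11=55
  Job (p=3,w=2): C=14, w*C=2*14=28
  Job (p=7,w=4): C=21, w*C=4*21=84
  Job (p=5,w=2): C=26, w*C=2*26=52
  Job (p=10,w=4): C=36, w*C=4*36=144
Total weighted completion time = 383

383


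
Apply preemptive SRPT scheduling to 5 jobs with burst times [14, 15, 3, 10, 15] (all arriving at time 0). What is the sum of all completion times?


Since all jobs arrive at t=0, SRPT equals SPT ordering.
SPT order: [3, 10, 14, 15, 15]
Completion times:
  Job 1: p=3, C=3
  Job 2: p=10, C=13
  Job 3: p=14, C=27
  Job 4: p=15, C=42
  Job 5: p=15, C=57
Total completion time = 3 + 13 + 27 + 42 + 57 = 142

142


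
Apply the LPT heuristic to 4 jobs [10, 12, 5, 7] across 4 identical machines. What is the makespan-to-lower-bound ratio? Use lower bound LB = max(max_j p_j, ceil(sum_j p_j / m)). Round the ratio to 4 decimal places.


LPT order: [12, 10, 7, 5]
Machine loads after assignment: [12, 10, 7, 5]
LPT makespan = 12
Lower bound = max(max_job, ceil(total/4)) = max(12, 9) = 12
Ratio = 12 / 12 = 1.0

1.0


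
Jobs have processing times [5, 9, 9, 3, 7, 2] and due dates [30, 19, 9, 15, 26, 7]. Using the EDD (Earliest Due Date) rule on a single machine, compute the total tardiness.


Sort by due date (EDD order): [(2, 7), (9, 9), (3, 15), (9, 19), (7, 26), (5, 30)]
Compute completion times and tardiness:
  Job 1: p=2, d=7, C=2, tardiness=max(0,2-7)=0
  Job 2: p=9, d=9, C=11, tardiness=max(0,11-9)=2
  Job 3: p=3, d=15, C=14, tardiness=max(0,14-15)=0
  Job 4: p=9, d=19, C=23, tardiness=max(0,23-19)=4
  Job 5: p=7, d=26, C=30, tardiness=max(0,30-26)=4
  Job 6: p=5, d=30, C=35, tardiness=max(0,35-30)=5
Total tardiness = 15

15


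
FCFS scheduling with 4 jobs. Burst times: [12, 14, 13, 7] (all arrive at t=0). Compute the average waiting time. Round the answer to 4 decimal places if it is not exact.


FCFS order (as given): [12, 14, 13, 7]
Waiting times:
  Job 1: wait = 0
  Job 2: wait = 12
  Job 3: wait = 26
  Job 4: wait = 39
Sum of waiting times = 77
Average waiting time = 77/4 = 19.25

19.25


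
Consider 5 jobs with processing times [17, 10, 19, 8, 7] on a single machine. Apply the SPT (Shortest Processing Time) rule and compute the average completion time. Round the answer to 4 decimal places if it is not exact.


Sort jobs by processing time (SPT order): [7, 8, 10, 17, 19]
Compute completion times sequentially:
  Job 1: processing = 7, completes at 7
  Job 2: processing = 8, completes at 15
  Job 3: processing = 10, completes at 25
  Job 4: processing = 17, completes at 42
  Job 5: processing = 19, completes at 61
Sum of completion times = 150
Average completion time = 150/5 = 30.0

30.0


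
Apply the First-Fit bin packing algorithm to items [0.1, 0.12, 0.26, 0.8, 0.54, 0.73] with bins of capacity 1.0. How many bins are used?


Place items sequentially using First-Fit:
  Item 0.1 -> new Bin 1
  Item 0.12 -> Bin 1 (now 0.22)
  Item 0.26 -> Bin 1 (now 0.48)
  Item 0.8 -> new Bin 2
  Item 0.54 -> new Bin 3
  Item 0.73 -> new Bin 4
Total bins used = 4

4


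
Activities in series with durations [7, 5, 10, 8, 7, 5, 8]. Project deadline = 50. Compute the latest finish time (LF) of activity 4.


LF(activity 4) = deadline - sum of successor durations
Successors: activities 5 through 7 with durations [7, 5, 8]
Sum of successor durations = 20
LF = 50 - 20 = 30

30


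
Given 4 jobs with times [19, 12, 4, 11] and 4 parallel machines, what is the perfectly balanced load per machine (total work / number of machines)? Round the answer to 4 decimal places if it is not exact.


Total processing time = 19 + 12 + 4 + 11 = 46
Number of machines = 4
Ideal balanced load = 46 / 4 = 11.5

11.5


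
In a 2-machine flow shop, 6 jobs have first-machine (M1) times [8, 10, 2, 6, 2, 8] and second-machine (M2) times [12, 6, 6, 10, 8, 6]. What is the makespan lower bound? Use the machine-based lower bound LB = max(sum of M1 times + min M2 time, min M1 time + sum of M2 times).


LB1 = sum(M1 times) + min(M2 times) = 36 + 6 = 42
LB2 = min(M1 times) + sum(M2 times) = 2 + 48 = 50
Lower bound = max(LB1, LB2) = max(42, 50) = 50

50


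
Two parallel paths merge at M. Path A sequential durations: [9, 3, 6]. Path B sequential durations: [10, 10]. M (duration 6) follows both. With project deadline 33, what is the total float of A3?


Forward pass: ES(A3) = sum of predecessors on chain A = 12
EF = ES + duration = 12 + 6 = 18
Backward pass: LF(M) = deadline = 33; LS(M) = 33 - 6 = 27
LF(A3) = LS(M) - sum(successors on chain A) = 27 - 0 = 27
LS = LF - duration = 27 - 6 = 21
Total float = LS - ES = 21 - 12 = 9

9


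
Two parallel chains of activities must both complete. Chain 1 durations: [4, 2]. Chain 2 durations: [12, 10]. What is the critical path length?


Path A total = 4 + 2 = 6
Path B total = 12 + 10 = 22
Critical path = longest path = max(6, 22) = 22

22


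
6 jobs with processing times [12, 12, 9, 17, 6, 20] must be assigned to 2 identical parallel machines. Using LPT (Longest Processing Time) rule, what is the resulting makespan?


Sort jobs in decreasing order (LPT): [20, 17, 12, 12, 9, 6]
Assign each job to the least loaded machine:
  Machine 1: jobs [20, 12, 6], load = 38
  Machine 2: jobs [17, 12, 9], load = 38
Makespan = max load = 38

38


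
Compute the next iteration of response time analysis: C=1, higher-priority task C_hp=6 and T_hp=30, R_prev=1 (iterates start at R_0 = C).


R_next = C + ceil(R_prev / T_hp) * C_hp
ceil(1 / 30) = ceil(0.0333) = 1
Interference = 1 * 6 = 6
R_next = 1 + 6 = 7

7


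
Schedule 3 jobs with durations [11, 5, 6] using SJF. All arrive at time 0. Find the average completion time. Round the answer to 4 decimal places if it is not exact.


SJF order (ascending): [5, 6, 11]
Completion times:
  Job 1: burst=5, C=5
  Job 2: burst=6, C=11
  Job 3: burst=11, C=22
Average completion = 38/3 = 12.6667

12.6667


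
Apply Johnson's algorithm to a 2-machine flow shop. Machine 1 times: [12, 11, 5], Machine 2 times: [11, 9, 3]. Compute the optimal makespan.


Apply Johnson's rule:
  Group 1 (a <= b): []
  Group 2 (a > b): [(1, 12, 11), (2, 11, 9), (3, 5, 3)]
Optimal job order: [1, 2, 3]
Schedule:
  Job 1: M1 done at 12, M2 done at 23
  Job 2: M1 done at 23, M2 done at 32
  Job 3: M1 done at 28, M2 done at 35
Makespan = 35

35


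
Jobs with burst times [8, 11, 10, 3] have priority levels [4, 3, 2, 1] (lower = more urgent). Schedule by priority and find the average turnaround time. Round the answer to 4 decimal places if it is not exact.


Sort by priority (ascending = highest first):
Order: [(1, 3), (2, 10), (3, 11), (4, 8)]
Completion times:
  Priority 1, burst=3, C=3
  Priority 2, burst=10, C=13
  Priority 3, burst=11, C=24
  Priority 4, burst=8, C=32
Average turnaround = 72/4 = 18.0

18.0


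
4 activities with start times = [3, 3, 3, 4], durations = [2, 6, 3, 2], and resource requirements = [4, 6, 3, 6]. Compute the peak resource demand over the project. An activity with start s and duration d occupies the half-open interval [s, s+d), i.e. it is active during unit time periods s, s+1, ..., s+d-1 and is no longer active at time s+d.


Each activity i is active on [start_i, start_i + duration_i).
Compute total resource usage per time slot:
  t=0: active resources = [], total = 0
  t=1: active resources = [], total = 0
  t=2: active resources = [], total = 0
  t=3: active resources = [4, 6, 3], total = 13
  t=4: active resources = [4, 6, 3, 6], total = 19
  t=5: active resources = [6, 3, 6], total = 15
  t=6: active resources = [6], total = 6
  t=7: active resources = [6], total = 6
  t=8: active resources = [6], total = 6
Peak resource demand = 19

19


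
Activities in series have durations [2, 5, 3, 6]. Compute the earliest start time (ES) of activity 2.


Activity 2 starts after activities 1 through 1 complete.
Predecessor durations: [2]
ES = 2 = 2

2


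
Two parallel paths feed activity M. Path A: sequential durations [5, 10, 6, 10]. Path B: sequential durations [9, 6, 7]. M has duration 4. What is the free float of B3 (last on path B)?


ES(B3) = sum of predecessors on chain B = 15
EF(B3) = ES + duration = 15 + 7 = 22
Successor of B3 is M. ES(M) = max(sum(A), sum(B)) = max(31, 22) = 31
Free float = ES(successor) - EF(current) = 31 - 22 = 9

9


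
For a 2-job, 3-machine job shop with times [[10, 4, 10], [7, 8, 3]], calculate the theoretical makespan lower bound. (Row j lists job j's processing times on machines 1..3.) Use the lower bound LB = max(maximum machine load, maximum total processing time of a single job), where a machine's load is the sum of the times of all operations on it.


Machine loads:
  Machine 1: 10 + 7 = 17
  Machine 2: 4 + 8 = 12
  Machine 3: 10 + 3 = 13
Max machine load = 17
Job totals:
  Job 1: 24
  Job 2: 18
Max job total = 24
Lower bound = max(17, 24) = 24

24


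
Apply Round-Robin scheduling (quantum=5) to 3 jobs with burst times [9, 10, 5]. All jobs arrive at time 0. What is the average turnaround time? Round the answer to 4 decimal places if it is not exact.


Time quantum = 5
Execution trace:
  J1 runs 5 units, time = 5
  J2 runs 5 units, time = 10
  J3 runs 5 units, time = 15
  J1 runs 4 units, time = 19
  J2 runs 5 units, time = 24
Finish times: [19, 24, 15]
Average turnaround = 58/3 = 19.3333

19.3333


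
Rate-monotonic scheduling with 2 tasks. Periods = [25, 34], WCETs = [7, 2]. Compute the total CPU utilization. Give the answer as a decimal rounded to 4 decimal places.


Compute individual utilizations (exact fractions):
  Task 1: C/T = 7/25 (approx. 0.28)
  Task 2: C/T = 2/34 = 1/17 (approx. 0.0588)
Total utilization U = 7/25 + 1/17 = 144/425
Rounded to 4 decimal places: U = 0.3388
RM (Liu & Layland) bound for 2 tasks = 0.828427; compare with U = 144/425 (approx. 0.338824)
U <= bound, so schedulable by RM sufficient condition.

0.3388


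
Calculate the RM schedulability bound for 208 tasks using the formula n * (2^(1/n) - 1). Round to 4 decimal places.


Compute 2^(1/208) = 1.0033379971
Subtract 1: 1.0033379971 - 1 = 0.0033379971
Multiply by n: 208 * 0.0033379971 = 0.6943033968
Round to 4 dp: 0.6943

0.6943


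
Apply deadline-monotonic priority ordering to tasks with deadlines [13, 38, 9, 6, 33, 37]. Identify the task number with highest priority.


Sort tasks by relative deadline (ascending):
  Task 4: deadline = 6
  Task 3: deadline = 9
  Task 1: deadline = 13
  Task 5: deadline = 33
  Task 6: deadline = 37
  Task 2: deadline = 38
Priority order (highest first): [4, 3, 1, 5, 6, 2]
Highest priority task = 4

4


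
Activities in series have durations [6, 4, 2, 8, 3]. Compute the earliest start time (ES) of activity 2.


Activity 2 starts after activities 1 through 1 complete.
Predecessor durations: [6]
ES = 6 = 6

6


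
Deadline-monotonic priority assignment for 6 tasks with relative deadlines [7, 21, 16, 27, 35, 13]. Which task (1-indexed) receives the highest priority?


Sort tasks by relative deadline (ascending):
  Task 1: deadline = 7
  Task 6: deadline = 13
  Task 3: deadline = 16
  Task 2: deadline = 21
  Task 4: deadline = 27
  Task 5: deadline = 35
Priority order (highest first): [1, 6, 3, 2, 4, 5]
Highest priority task = 1

1


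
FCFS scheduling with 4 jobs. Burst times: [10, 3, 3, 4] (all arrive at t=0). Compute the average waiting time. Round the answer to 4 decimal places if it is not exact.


FCFS order (as given): [10, 3, 3, 4]
Waiting times:
  Job 1: wait = 0
  Job 2: wait = 10
  Job 3: wait = 13
  Job 4: wait = 16
Sum of waiting times = 39
Average waiting time = 39/4 = 9.75

9.75


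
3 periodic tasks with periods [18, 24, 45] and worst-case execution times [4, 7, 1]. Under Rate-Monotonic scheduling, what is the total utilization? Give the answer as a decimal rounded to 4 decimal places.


Compute individual utilizations (exact fractions):
  Task 1: C/T = 4/18 = 2/9 (approx. 0.2222)
  Task 2: C/T = 7/24 (approx. 0.2917)
  Task 3: C/T = 1/45 (approx. 0.0222)
Total utilization U = 2/9 + 7/24 + 1/45 = 193/360
Rounded to 4 decimal places: U = 0.5361
RM (Liu & Layland) bound for 3 tasks = 0.779763; compare with U = 193/360 (approx. 0.536111)
U <= bound, so schedulable by RM sufficient condition.

0.5361


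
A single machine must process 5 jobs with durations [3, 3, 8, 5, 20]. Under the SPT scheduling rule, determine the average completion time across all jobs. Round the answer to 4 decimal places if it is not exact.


Sort jobs by processing time (SPT order): [3, 3, 5, 8, 20]
Compute completion times sequentially:
  Job 1: processing = 3, completes at 3
  Job 2: processing = 3, completes at 6
  Job 3: processing = 5, completes at 11
  Job 4: processing = 8, completes at 19
  Job 5: processing = 20, completes at 39
Sum of completion times = 78
Average completion time = 78/5 = 15.6

15.6


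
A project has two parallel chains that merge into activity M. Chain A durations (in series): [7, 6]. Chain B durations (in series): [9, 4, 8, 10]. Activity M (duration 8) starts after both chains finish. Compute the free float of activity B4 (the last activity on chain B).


ES(B4) = sum of predecessors on chain B = 21
EF(B4) = ES + duration = 21 + 10 = 31
Successor of B4 is M. ES(M) = max(sum(A), sum(B)) = max(13, 31) = 31
Free float = ES(successor) - EF(current) = 31 - 31 = 0

0


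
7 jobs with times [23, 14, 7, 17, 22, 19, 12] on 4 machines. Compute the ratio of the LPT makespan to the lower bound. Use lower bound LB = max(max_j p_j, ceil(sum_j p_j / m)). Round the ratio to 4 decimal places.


LPT order: [23, 22, 19, 17, 14, 12, 7]
Machine loads after assignment: [23, 29, 31, 31]
LPT makespan = 31
Lower bound = max(max_job, ceil(total/4)) = max(23, 29) = 29
Ratio = 31 / 29 = 1.069

1.069


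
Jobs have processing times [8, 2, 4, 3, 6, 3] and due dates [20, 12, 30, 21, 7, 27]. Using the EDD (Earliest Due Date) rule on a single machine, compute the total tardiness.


Sort by due date (EDD order): [(6, 7), (2, 12), (8, 20), (3, 21), (3, 27), (4, 30)]
Compute completion times and tardiness:
  Job 1: p=6, d=7, C=6, tardiness=max(0,6-7)=0
  Job 2: p=2, d=12, C=8, tardiness=max(0,8-12)=0
  Job 3: p=8, d=20, C=16, tardiness=max(0,16-20)=0
  Job 4: p=3, d=21, C=19, tardiness=max(0,19-21)=0
  Job 5: p=3, d=27, C=22, tardiness=max(0,22-27)=0
  Job 6: p=4, d=30, C=26, tardiness=max(0,26-30)=0
Total tardiness = 0

0


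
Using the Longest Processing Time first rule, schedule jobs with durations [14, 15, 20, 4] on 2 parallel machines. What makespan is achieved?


Sort jobs in decreasing order (LPT): [20, 15, 14, 4]
Assign each job to the least loaded machine:
  Machine 1: jobs [20, 4], load = 24
  Machine 2: jobs [15, 14], load = 29
Makespan = max load = 29

29


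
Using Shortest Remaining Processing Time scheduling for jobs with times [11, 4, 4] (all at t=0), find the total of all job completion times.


Since all jobs arrive at t=0, SRPT equals SPT ordering.
SPT order: [4, 4, 11]
Completion times:
  Job 1: p=4, C=4
  Job 2: p=4, C=8
  Job 3: p=11, C=19
Total completion time = 4 + 8 + 19 = 31

31


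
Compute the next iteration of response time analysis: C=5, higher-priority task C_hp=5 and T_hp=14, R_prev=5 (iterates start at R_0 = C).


R_next = C + ceil(R_prev / T_hp) * C_hp
ceil(5 / 14) = ceil(0.3571) = 1
Interference = 1 * 5 = 5
R_next = 5 + 5 = 10

10


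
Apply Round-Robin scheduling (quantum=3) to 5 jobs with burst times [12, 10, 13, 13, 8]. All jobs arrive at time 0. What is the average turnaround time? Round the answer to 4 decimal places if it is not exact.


Time quantum = 3
Execution trace:
  J1 runs 3 units, time = 3
  J2 runs 3 units, time = 6
  J3 runs 3 units, time = 9
  J4 runs 3 units, time = 12
  J5 runs 3 units, time = 15
  J1 runs 3 units, time = 18
  J2 runs 3 units, time = 21
  J3 runs 3 units, time = 24
  J4 runs 3 units, time = 27
  J5 runs 3 units, time = 30
  J1 runs 3 units, time = 33
  J2 runs 3 units, time = 36
  J3 runs 3 units, time = 39
  J4 runs 3 units, time = 42
  J5 runs 2 units, time = 44
  J1 runs 3 units, time = 47
  J2 runs 1 units, time = 48
  J3 runs 3 units, time = 51
  J4 runs 3 units, time = 54
  J3 runs 1 units, time = 55
  J4 runs 1 units, time = 56
Finish times: [47, 48, 55, 56, 44]
Average turnaround = 250/5 = 50.0

50.0


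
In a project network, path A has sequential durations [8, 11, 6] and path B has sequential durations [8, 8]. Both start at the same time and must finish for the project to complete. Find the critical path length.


Path A total = 8 + 11 + 6 = 25
Path B total = 8 + 8 = 16
Critical path = longest path = max(25, 16) = 25

25


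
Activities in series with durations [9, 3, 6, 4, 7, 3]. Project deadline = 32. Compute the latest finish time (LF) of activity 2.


LF(activity 2) = deadline - sum of successor durations
Successors: activities 3 through 6 with durations [6, 4, 7, 3]
Sum of successor durations = 20
LF = 32 - 20 = 12

12


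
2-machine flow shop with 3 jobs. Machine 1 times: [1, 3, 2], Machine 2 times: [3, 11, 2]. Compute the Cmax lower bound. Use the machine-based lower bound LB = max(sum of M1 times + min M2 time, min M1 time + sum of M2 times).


LB1 = sum(M1 times) + min(M2 times) = 6 + 2 = 8
LB2 = min(M1 times) + sum(M2 times) = 1 + 16 = 17
Lower bound = max(LB1, LB2) = max(8, 17) = 17

17


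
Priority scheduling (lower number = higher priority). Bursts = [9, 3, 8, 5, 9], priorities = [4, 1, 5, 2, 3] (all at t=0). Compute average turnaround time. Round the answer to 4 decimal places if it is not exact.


Sort by priority (ascending = highest first):
Order: [(1, 3), (2, 5), (3, 9), (4, 9), (5, 8)]
Completion times:
  Priority 1, burst=3, C=3
  Priority 2, burst=5, C=8
  Priority 3, burst=9, C=17
  Priority 4, burst=9, C=26
  Priority 5, burst=8, C=34
Average turnaround = 88/5 = 17.6

17.6


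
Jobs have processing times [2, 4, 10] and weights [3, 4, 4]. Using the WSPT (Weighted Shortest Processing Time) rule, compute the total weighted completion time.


Compute p/w ratios and sort ascending (WSPT): [(2, 3), (4, 4), (10, 4)]
Compute weighted completion times:
  Job (p=2,w=3): C=2, w*C=3*2=6
  Job (p=4,w=4): C=6, w*C=4*6=24
  Job (p=10,w=4): C=16, w*C=4*16=64
Total weighted completion time = 94

94


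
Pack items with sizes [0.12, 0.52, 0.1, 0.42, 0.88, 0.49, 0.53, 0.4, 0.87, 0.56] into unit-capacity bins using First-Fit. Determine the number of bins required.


Place items sequentially using First-Fit:
  Item 0.12 -> new Bin 1
  Item 0.52 -> Bin 1 (now 0.64)
  Item 0.1 -> Bin 1 (now 0.74)
  Item 0.42 -> new Bin 2
  Item 0.88 -> new Bin 3
  Item 0.49 -> Bin 2 (now 0.91)
  Item 0.53 -> new Bin 4
  Item 0.4 -> Bin 4 (now 0.93)
  Item 0.87 -> new Bin 5
  Item 0.56 -> new Bin 6
Total bins used = 6

6


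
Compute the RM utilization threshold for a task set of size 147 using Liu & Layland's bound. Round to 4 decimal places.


Compute 2^(1/147) = 1.0047264214
Subtract 1: 1.0047264214 - 1 = 0.0047264214
Multiply by n: 147 * 0.0047264214 = 0.6947839458
Round to 4 dp: 0.6948

0.6948


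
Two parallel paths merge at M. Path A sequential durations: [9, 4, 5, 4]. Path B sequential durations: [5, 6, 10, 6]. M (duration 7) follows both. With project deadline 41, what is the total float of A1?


Forward pass: ES(A1) = sum of predecessors on chain A = 0
EF = ES + duration = 0 + 9 = 9
Backward pass: LF(M) = deadline = 41; LS(M) = 41 - 7 = 34
LF(A1) = LS(M) - sum(successors on chain A) = 34 - 13 = 21
LS = LF - duration = 21 - 9 = 12
Total float = LS - ES = 12 - 0 = 12

12


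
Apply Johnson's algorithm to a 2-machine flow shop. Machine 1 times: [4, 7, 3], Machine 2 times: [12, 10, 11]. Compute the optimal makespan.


Apply Johnson's rule:
  Group 1 (a <= b): [(3, 3, 11), (1, 4, 12), (2, 7, 10)]
  Group 2 (a > b): []
Optimal job order: [3, 1, 2]
Schedule:
  Job 3: M1 done at 3, M2 done at 14
  Job 1: M1 done at 7, M2 done at 26
  Job 2: M1 done at 14, M2 done at 36
Makespan = 36

36


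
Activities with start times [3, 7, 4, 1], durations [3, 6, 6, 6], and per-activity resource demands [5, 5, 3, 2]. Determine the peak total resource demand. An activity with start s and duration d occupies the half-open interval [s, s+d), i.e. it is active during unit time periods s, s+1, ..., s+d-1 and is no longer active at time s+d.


Each activity i is active on [start_i, start_i + duration_i).
Compute total resource usage per time slot:
  t=0: active resources = [], total = 0
  t=1: active resources = [2], total = 2
  t=2: active resources = [2], total = 2
  t=3: active resources = [5, 2], total = 7
  t=4: active resources = [5, 3, 2], total = 10
  t=5: active resources = [5, 3, 2], total = 10
  t=6: active resources = [3, 2], total = 5
  t=7: active resources = [5, 3], total = 8
  t=8: active resources = [5, 3], total = 8
  t=9: active resources = [5, 3], total = 8
  t=10: active resources = [5], total = 5
  t=11: active resources = [5], total = 5
  t=12: active resources = [5], total = 5
Peak resource demand = 10

10


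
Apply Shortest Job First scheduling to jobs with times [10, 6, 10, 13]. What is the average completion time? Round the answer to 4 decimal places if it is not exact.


SJF order (ascending): [6, 10, 10, 13]
Completion times:
  Job 1: burst=6, C=6
  Job 2: burst=10, C=16
  Job 3: burst=10, C=26
  Job 4: burst=13, C=39
Average completion = 87/4 = 21.75

21.75


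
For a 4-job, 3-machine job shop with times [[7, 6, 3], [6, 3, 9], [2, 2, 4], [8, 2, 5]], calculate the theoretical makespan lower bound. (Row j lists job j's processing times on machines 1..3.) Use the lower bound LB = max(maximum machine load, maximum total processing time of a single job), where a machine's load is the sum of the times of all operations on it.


Machine loads:
  Machine 1: 7 + 6 + 2 + 8 = 23
  Machine 2: 6 + 3 + 2 + 2 = 13
  Machine 3: 3 + 9 + 4 + 5 = 21
Max machine load = 23
Job totals:
  Job 1: 16
  Job 2: 18
  Job 3: 8
  Job 4: 15
Max job total = 18
Lower bound = max(23, 18) = 23

23


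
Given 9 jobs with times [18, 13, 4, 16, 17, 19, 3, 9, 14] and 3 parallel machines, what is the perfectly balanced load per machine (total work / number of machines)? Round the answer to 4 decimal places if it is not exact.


Total processing time = 18 + 13 + 4 + 16 + 17 + 19 + 3 + 9 + 14 = 113
Number of machines = 3
Ideal balanced load = 113 / 3 = 37.6667

37.6667


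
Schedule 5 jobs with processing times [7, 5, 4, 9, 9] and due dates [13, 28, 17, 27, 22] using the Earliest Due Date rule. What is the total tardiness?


Sort by due date (EDD order): [(7, 13), (4, 17), (9, 22), (9, 27), (5, 28)]
Compute completion times and tardiness:
  Job 1: p=7, d=13, C=7, tardiness=max(0,7-13)=0
  Job 2: p=4, d=17, C=11, tardiness=max(0,11-17)=0
  Job 3: p=9, d=22, C=20, tardiness=max(0,20-22)=0
  Job 4: p=9, d=27, C=29, tardiness=max(0,29-27)=2
  Job 5: p=5, d=28, C=34, tardiness=max(0,34-28)=6
Total tardiness = 8

8


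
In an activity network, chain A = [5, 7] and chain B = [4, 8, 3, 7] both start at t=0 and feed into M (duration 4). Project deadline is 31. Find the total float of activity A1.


Forward pass: ES(A1) = sum of predecessors on chain A = 0
EF = ES + duration = 0 + 5 = 5
Backward pass: LF(M) = deadline = 31; LS(M) = 31 - 4 = 27
LF(A1) = LS(M) - sum(successors on chain A) = 27 - 7 = 20
LS = LF - duration = 20 - 5 = 15
Total float = LS - ES = 15 - 0 = 15

15


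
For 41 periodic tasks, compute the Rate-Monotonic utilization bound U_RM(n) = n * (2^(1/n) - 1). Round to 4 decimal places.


Compute 2^(1/41) = 1.0170497444
Subtract 1: 1.0170497444 - 1 = 0.0170497444
Multiply by n: 41 * 0.0170497444 = 0.6990395204
Round to 4 dp: 0.6990

0.6990


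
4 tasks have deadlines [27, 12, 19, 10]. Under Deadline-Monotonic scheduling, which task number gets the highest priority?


Sort tasks by relative deadline (ascending):
  Task 4: deadline = 10
  Task 2: deadline = 12
  Task 3: deadline = 19
  Task 1: deadline = 27
Priority order (highest first): [4, 2, 3, 1]
Highest priority task = 4

4


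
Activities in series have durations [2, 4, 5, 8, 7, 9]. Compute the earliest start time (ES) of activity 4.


Activity 4 starts after activities 1 through 3 complete.
Predecessor durations: [2, 4, 5]
ES = 2 + 4 + 5 = 11

11


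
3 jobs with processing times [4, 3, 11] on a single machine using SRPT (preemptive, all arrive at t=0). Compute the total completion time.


Since all jobs arrive at t=0, SRPT equals SPT ordering.
SPT order: [3, 4, 11]
Completion times:
  Job 1: p=3, C=3
  Job 2: p=4, C=7
  Job 3: p=11, C=18
Total completion time = 3 + 7 + 18 = 28

28


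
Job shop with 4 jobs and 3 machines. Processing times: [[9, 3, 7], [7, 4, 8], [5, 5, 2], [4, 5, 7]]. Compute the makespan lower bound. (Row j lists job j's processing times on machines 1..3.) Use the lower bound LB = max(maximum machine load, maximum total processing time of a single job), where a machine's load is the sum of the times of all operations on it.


Machine loads:
  Machine 1: 9 + 7 + 5 + 4 = 25
  Machine 2: 3 + 4 + 5 + 5 = 17
  Machine 3: 7 + 8 + 2 + 7 = 24
Max machine load = 25
Job totals:
  Job 1: 19
  Job 2: 19
  Job 3: 12
  Job 4: 16
Max job total = 19
Lower bound = max(25, 19) = 25

25


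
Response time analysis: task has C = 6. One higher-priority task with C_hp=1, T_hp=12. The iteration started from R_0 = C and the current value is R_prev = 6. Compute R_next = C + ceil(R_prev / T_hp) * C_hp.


R_next = C + ceil(R_prev / T_hp) * C_hp
ceil(6 / 12) = ceil(0.5) = 1
Interference = 1 * 1 = 1
R_next = 6 + 1 = 7

7


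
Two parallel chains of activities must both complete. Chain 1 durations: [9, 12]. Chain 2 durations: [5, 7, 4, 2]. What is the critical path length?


Path A total = 9 + 12 = 21
Path B total = 5 + 7 + 4 + 2 = 18
Critical path = longest path = max(21, 18) = 21

21


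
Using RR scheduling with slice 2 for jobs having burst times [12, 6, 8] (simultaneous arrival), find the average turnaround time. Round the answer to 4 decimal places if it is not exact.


Time quantum = 2
Execution trace:
  J1 runs 2 units, time = 2
  J2 runs 2 units, time = 4
  J3 runs 2 units, time = 6
  J1 runs 2 units, time = 8
  J2 runs 2 units, time = 10
  J3 runs 2 units, time = 12
  J1 runs 2 units, time = 14
  J2 runs 2 units, time = 16
  J3 runs 2 units, time = 18
  J1 runs 2 units, time = 20
  J3 runs 2 units, time = 22
  J1 runs 2 units, time = 24
  J1 runs 2 units, time = 26
Finish times: [26, 16, 22]
Average turnaround = 64/3 = 21.3333

21.3333


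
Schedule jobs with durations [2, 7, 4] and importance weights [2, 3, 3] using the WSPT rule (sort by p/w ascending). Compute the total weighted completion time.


Compute p/w ratios and sort ascending (WSPT): [(2, 2), (4, 3), (7, 3)]
Compute weighted completion times:
  Job (p=2,w=2): C=2, w*C=2*2=4
  Job (p=4,w=3): C=6, w*C=3*6=18
  Job (p=7,w=3): C=13, w*C=3*13=39
Total weighted completion time = 61

61


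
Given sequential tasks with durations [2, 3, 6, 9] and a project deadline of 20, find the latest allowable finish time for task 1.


LF(activity 1) = deadline - sum of successor durations
Successors: activities 2 through 4 with durations [3, 6, 9]
Sum of successor durations = 18
LF = 20 - 18 = 2

2


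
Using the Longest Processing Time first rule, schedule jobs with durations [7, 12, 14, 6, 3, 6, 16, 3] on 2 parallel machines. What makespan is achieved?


Sort jobs in decreasing order (LPT): [16, 14, 12, 7, 6, 6, 3, 3]
Assign each job to the least loaded machine:
  Machine 1: jobs [16, 7, 6, 3, 3], load = 35
  Machine 2: jobs [14, 12, 6], load = 32
Makespan = max load = 35

35


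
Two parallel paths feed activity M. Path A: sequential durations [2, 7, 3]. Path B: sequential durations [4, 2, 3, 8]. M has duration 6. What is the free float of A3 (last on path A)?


ES(A3) = sum of predecessors on chain A = 9
EF(A3) = ES + duration = 9 + 3 = 12
Successor of A3 is M. ES(M) = max(sum(A), sum(B)) = max(12, 17) = 17
Free float = ES(successor) - EF(current) = 17 - 12 = 5

5


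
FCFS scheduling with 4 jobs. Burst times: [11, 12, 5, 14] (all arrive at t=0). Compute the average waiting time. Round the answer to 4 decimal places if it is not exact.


FCFS order (as given): [11, 12, 5, 14]
Waiting times:
  Job 1: wait = 0
  Job 2: wait = 11
  Job 3: wait = 23
  Job 4: wait = 28
Sum of waiting times = 62
Average waiting time = 62/4 = 15.5

15.5


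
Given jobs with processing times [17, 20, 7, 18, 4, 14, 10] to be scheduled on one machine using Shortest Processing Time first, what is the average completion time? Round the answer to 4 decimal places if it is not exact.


Sort jobs by processing time (SPT order): [4, 7, 10, 14, 17, 18, 20]
Compute completion times sequentially:
  Job 1: processing = 4, completes at 4
  Job 2: processing = 7, completes at 11
  Job 3: processing = 10, completes at 21
  Job 4: processing = 14, completes at 35
  Job 5: processing = 17, completes at 52
  Job 6: processing = 18, completes at 70
  Job 7: processing = 20, completes at 90
Sum of completion times = 283
Average completion time = 283/7 = 40.4286

40.4286


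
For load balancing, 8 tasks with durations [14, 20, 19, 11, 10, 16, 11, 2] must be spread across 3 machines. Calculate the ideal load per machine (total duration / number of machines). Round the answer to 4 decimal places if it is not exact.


Total processing time = 14 + 20 + 19 + 11 + 10 + 16 + 11 + 2 = 103
Number of machines = 3
Ideal balanced load = 103 / 3 = 34.3333

34.3333


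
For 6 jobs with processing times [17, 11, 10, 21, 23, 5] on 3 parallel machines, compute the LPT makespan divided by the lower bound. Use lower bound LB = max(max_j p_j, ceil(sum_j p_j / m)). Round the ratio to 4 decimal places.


LPT order: [23, 21, 17, 11, 10, 5]
Machine loads after assignment: [28, 31, 28]
LPT makespan = 31
Lower bound = max(max_job, ceil(total/3)) = max(23, 29) = 29
Ratio = 31 / 29 = 1.069

1.069


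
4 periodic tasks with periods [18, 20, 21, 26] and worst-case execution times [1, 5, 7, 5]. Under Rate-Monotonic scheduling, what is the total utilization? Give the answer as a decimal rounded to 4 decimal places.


Compute individual utilizations (exact fractions):
  Task 1: C/T = 1/18 (approx. 0.0556)
  Task 2: C/T = 5/20 = 1/4 (approx. 0.25)
  Task 3: C/T = 7/21 = 1/3 (approx. 0.3333)
  Task 4: C/T = 5/26 (approx. 0.1923)
Total utilization U = 1/18 + 1/4 + 1/3 + 5/26 = 389/468
Rounded to 4 decimal places: U = 0.8312
RM (Liu & Layland) bound for 4 tasks = 0.756828; compare with U = 389/468 (approx. 0.831197)
bound < U <= 1, so the RM sufficient condition is not met (inconclusive; an exact test such as response-time analysis is needed).

0.8312


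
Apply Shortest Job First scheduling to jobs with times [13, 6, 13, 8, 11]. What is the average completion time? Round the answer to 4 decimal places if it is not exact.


SJF order (ascending): [6, 8, 11, 13, 13]
Completion times:
  Job 1: burst=6, C=6
  Job 2: burst=8, C=14
  Job 3: burst=11, C=25
  Job 4: burst=13, C=38
  Job 5: burst=13, C=51
Average completion = 134/5 = 26.8

26.8


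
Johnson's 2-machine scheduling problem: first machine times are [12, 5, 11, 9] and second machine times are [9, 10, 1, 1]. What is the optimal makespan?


Apply Johnson's rule:
  Group 1 (a <= b): [(2, 5, 10)]
  Group 2 (a > b): [(1, 12, 9), (3, 11, 1), (4, 9, 1)]
Optimal job order: [2, 1, 3, 4]
Schedule:
  Job 2: M1 done at 5, M2 done at 15
  Job 1: M1 done at 17, M2 done at 26
  Job 3: M1 done at 28, M2 done at 29
  Job 4: M1 done at 37, M2 done at 38
Makespan = 38

38


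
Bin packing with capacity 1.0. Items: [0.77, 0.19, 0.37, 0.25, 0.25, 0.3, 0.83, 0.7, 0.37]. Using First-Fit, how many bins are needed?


Place items sequentially using First-Fit:
  Item 0.77 -> new Bin 1
  Item 0.19 -> Bin 1 (now 0.96)
  Item 0.37 -> new Bin 2
  Item 0.25 -> Bin 2 (now 0.62)
  Item 0.25 -> Bin 2 (now 0.87)
  Item 0.3 -> new Bin 3
  Item 0.83 -> new Bin 4
  Item 0.7 -> Bin 3 (now 1.0)
  Item 0.37 -> new Bin 5
Total bins used = 5

5


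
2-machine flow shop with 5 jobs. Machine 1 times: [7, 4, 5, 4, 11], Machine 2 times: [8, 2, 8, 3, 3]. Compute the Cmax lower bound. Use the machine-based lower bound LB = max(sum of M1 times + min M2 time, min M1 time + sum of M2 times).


LB1 = sum(M1 times) + min(M2 times) = 31 + 2 = 33
LB2 = min(M1 times) + sum(M2 times) = 4 + 24 = 28
Lower bound = max(LB1, LB2) = max(33, 28) = 33

33


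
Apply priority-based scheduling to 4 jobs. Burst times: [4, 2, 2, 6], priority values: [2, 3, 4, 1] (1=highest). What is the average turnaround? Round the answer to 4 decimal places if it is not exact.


Sort by priority (ascending = highest first):
Order: [(1, 6), (2, 4), (3, 2), (4, 2)]
Completion times:
  Priority 1, burst=6, C=6
  Priority 2, burst=4, C=10
  Priority 3, burst=2, C=12
  Priority 4, burst=2, C=14
Average turnaround = 42/4 = 10.5

10.5


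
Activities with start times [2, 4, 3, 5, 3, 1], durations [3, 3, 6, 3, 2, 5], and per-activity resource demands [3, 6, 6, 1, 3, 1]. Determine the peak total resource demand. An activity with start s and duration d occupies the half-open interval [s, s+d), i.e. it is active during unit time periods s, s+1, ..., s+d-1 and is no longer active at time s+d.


Each activity i is active on [start_i, start_i + duration_i).
Compute total resource usage per time slot:
  t=0: active resources = [], total = 0
  t=1: active resources = [1], total = 1
  t=2: active resources = [3, 1], total = 4
  t=3: active resources = [3, 6, 3, 1], total = 13
  t=4: active resources = [3, 6, 6, 3, 1], total = 19
  t=5: active resources = [6, 6, 1, 1], total = 14
  t=6: active resources = [6, 6, 1], total = 13
  t=7: active resources = [6, 1], total = 7
  t=8: active resources = [6], total = 6
Peak resource demand = 19

19
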